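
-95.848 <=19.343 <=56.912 True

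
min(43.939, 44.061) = 43.939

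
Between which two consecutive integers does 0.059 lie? 0 and 1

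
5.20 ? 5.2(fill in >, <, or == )==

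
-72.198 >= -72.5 True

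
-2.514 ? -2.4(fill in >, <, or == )<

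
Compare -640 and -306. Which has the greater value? -306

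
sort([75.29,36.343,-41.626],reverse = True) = [75.29,36.343,-41.626]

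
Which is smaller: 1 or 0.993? 0.993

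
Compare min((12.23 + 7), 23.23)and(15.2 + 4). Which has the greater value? min((12.23 + 7), 23.23)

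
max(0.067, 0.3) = 0.3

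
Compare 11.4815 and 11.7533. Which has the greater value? 11.7533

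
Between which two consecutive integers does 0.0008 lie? 0 and 1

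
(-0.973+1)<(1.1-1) True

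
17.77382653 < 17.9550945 True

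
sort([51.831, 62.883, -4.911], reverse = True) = [62.883, 51.831, -4.911]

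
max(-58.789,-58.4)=-58.4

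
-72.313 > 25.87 False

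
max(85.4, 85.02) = 85.4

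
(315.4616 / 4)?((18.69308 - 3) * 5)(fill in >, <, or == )>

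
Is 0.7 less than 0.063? No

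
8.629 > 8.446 True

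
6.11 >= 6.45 False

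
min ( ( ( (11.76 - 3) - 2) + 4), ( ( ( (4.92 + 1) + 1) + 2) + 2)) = 10.76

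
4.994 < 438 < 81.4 False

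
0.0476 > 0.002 True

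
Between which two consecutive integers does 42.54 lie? 42 and 43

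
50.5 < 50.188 False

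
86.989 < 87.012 True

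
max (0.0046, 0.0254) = 0.0254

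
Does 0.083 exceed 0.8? No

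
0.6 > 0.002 True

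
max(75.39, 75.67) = 75.67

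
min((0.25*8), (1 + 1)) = 2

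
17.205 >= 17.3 False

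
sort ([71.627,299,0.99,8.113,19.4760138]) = [0.99,8.113,19.4760138,71.627,299]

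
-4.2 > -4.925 True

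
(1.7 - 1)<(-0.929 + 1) False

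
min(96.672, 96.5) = 96.5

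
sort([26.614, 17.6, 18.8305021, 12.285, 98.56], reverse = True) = [98.56, 26.614, 18.8305021, 17.6, 12.285]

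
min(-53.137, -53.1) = -53.137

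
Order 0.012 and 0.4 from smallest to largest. 0.012, 0.4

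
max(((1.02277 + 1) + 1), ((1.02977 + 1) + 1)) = 3.02977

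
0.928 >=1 False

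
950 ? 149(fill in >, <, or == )>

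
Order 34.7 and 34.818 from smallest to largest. 34.7, 34.818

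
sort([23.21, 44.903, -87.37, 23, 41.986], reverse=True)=[44.903, 41.986, 23.21, 23, -87.37]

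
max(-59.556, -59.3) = -59.3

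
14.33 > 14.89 False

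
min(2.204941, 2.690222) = 2.204941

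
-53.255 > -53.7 True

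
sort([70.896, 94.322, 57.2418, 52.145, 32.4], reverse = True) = [94.322, 70.896, 57.2418, 52.145, 32.4]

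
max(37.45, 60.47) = 60.47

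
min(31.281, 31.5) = 31.281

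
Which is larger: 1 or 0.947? 1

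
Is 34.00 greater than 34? No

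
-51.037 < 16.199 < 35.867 True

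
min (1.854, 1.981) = 1.854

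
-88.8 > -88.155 False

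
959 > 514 True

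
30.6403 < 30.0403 False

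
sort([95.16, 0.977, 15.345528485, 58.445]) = [0.977, 15.345528485, 58.445, 95.16]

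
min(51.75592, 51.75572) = 51.75572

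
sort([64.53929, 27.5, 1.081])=[1.081, 27.5, 64.53929]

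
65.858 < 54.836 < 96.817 False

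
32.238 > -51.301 True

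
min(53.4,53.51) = 53.4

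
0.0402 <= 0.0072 False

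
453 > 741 False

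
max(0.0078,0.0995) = 0.0995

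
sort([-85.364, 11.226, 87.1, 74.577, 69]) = [-85.364, 11.226, 69, 74.577, 87.1]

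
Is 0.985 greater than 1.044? No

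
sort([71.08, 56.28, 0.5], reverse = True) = [71.08, 56.28, 0.5]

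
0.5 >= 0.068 True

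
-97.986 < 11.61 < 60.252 True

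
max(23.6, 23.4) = 23.6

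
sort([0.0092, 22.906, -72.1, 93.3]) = [-72.1, 0.0092, 22.906, 93.3]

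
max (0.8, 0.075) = 0.8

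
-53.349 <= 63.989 True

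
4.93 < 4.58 False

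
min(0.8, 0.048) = 0.048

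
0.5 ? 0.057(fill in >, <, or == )>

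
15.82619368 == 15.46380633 False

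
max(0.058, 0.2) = 0.2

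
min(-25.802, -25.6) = -25.802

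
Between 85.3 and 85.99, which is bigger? 85.99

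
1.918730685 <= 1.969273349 True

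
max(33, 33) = 33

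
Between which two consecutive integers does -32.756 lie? -33 and -32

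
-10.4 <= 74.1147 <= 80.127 True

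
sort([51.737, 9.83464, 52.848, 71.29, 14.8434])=[9.83464, 14.8434, 51.737, 52.848, 71.29]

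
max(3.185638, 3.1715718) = 3.185638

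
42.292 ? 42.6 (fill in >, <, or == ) <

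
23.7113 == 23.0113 False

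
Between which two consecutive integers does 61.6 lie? 61 and 62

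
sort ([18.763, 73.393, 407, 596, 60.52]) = [18.763, 60.52, 73.393, 407, 596]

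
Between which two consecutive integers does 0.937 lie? 0 and 1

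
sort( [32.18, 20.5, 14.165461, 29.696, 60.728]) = [14.165461, 20.5, 29.696, 32.18, 60.728]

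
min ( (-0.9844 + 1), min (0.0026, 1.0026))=0.0026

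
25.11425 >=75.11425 False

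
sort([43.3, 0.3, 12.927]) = [0.3, 12.927, 43.3]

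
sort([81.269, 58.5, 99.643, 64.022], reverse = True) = [99.643, 81.269, 64.022, 58.5]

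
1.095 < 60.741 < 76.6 True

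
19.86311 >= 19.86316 False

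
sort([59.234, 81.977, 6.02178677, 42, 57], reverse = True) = [81.977, 59.234, 57, 42, 6.02178677]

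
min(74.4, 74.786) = 74.4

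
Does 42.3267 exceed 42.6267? No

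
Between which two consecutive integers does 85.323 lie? 85 and 86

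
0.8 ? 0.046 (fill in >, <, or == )>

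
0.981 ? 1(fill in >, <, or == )<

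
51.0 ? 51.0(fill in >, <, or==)==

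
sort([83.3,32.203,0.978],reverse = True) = [83.3,32.203,0.978]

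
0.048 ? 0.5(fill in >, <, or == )<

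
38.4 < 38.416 True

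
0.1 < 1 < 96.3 True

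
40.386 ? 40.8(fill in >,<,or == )<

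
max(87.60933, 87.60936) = 87.60936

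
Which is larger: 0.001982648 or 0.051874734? 0.051874734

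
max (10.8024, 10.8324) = 10.8324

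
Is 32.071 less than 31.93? No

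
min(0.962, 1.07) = 0.962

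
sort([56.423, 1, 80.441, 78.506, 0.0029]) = [0.0029, 1, 56.423, 78.506, 80.441]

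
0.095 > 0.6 False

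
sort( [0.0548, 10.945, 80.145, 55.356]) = [0.0548, 10.945, 55.356, 80.145]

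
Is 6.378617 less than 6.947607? Yes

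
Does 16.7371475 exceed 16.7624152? No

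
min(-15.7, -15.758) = -15.758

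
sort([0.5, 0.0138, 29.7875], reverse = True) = [29.7875, 0.5, 0.0138]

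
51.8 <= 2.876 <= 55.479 False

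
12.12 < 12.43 True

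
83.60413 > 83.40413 True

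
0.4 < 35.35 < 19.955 False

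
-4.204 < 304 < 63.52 False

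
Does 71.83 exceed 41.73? Yes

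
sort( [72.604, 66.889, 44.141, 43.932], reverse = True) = [72.604, 66.889, 44.141, 43.932]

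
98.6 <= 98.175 False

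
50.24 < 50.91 True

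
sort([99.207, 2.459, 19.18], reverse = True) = [99.207, 19.18, 2.459]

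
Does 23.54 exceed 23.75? No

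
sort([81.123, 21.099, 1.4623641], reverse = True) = [81.123, 21.099, 1.4623641]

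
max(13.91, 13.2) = 13.91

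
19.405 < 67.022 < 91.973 True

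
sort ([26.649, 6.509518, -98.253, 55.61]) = [-98.253, 6.509518, 26.649, 55.61]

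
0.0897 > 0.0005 True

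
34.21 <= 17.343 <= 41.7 False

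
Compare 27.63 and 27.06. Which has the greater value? 27.63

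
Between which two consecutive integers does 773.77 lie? 773 and 774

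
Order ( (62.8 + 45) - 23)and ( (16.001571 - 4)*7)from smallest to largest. ( (16.001571 - 4)*7), ( (62.8 + 45) - 23)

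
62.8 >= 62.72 True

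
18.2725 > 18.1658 True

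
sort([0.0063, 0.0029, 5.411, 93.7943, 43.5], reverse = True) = [93.7943, 43.5, 5.411, 0.0063, 0.0029]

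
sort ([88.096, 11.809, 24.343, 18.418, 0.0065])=[0.0065, 11.809, 18.418, 24.343, 88.096]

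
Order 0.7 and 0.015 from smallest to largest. 0.015, 0.7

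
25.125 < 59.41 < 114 True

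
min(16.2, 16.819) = 16.2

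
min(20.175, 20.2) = 20.175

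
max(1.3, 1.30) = 1.30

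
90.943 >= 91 False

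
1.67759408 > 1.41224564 True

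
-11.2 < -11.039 True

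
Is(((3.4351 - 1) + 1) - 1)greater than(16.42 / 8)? Yes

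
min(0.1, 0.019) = 0.019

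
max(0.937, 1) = 1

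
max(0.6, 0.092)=0.6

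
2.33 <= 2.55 True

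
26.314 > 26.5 False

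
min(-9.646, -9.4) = -9.646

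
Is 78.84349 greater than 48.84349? Yes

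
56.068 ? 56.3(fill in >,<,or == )<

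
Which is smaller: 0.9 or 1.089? 0.9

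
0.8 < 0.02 False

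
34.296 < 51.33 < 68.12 True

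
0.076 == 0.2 False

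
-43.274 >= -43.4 True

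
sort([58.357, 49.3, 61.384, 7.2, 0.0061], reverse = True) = [61.384, 58.357, 49.3, 7.2, 0.0061]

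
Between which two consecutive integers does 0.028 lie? 0 and 1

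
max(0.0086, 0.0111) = 0.0111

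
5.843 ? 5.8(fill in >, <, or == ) >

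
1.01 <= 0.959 False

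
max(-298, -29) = -29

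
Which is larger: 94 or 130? 130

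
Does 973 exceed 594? Yes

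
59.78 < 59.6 False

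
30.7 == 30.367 False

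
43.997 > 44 False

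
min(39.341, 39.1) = 39.1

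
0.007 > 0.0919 False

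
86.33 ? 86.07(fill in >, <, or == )>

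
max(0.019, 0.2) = 0.2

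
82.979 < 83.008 True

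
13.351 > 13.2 True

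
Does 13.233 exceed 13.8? No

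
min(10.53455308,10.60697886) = 10.53455308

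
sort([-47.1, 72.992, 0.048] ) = [-47.1, 0.048, 72.992]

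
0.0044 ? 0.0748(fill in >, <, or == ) <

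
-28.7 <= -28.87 False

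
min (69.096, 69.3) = 69.096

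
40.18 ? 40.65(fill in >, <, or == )<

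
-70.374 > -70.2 False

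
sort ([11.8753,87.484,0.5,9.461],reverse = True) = [87.484,11.8753,9.461,0.5]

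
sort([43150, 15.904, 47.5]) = [15.904, 47.5, 43150]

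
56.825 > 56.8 True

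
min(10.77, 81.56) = 10.77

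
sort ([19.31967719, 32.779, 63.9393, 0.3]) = [0.3, 19.31967719, 32.779, 63.9393]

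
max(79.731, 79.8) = 79.8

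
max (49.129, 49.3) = 49.3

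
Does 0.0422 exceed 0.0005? Yes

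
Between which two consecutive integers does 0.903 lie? 0 and 1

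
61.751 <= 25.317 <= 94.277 False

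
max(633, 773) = 773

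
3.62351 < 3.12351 False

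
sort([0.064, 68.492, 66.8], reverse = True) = [68.492, 66.8, 0.064]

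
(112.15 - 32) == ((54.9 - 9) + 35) False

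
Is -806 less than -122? Yes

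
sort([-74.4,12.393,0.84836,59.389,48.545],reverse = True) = [59.389,48.545,12.393,0.84836,-74.4]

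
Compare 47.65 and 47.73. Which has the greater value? 47.73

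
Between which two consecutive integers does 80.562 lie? 80 and 81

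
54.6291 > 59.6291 False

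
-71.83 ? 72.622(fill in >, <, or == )<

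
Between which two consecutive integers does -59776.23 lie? -59777 and -59776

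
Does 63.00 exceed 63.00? No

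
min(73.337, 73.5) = 73.337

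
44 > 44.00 False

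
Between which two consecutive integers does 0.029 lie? 0 and 1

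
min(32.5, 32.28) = 32.28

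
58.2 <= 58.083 False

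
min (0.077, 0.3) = 0.077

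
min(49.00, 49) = 49.00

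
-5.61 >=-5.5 False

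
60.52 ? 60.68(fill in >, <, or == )<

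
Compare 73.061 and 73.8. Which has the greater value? 73.8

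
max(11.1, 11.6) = 11.6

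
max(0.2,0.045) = 0.2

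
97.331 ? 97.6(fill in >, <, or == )<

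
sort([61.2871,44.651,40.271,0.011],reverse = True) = [61.2871,44.651,40.271,0.011]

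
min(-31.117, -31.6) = -31.6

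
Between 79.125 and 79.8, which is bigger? 79.8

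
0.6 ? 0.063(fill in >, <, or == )>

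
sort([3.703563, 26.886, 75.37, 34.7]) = [3.703563, 26.886, 34.7, 75.37]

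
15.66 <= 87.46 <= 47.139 False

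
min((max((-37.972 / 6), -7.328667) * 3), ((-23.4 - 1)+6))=-18.986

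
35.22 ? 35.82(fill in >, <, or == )<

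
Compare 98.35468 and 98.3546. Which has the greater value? 98.35468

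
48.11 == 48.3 False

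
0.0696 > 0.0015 True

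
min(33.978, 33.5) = 33.5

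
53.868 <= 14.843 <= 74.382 False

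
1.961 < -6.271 False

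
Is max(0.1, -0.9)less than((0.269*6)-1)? Yes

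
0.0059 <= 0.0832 True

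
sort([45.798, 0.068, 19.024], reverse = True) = [45.798, 19.024, 0.068]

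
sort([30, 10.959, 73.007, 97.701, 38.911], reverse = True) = [97.701, 73.007, 38.911, 30, 10.959]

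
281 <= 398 True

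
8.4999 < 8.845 True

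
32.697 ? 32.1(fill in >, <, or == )>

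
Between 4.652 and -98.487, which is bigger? 4.652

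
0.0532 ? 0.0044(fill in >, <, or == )>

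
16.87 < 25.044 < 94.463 True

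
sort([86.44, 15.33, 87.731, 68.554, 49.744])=[15.33, 49.744, 68.554, 86.44, 87.731]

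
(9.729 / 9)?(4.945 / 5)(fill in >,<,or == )>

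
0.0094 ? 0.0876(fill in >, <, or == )<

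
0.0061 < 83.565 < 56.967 False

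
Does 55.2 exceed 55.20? No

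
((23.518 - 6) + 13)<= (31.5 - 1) False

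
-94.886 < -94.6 True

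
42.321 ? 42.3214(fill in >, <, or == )<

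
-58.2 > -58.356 True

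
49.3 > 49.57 False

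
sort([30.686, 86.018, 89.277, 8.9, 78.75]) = [8.9, 30.686, 78.75, 86.018, 89.277]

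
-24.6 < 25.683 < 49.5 True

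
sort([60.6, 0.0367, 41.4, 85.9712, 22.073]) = [0.0367, 22.073, 41.4, 60.6, 85.9712]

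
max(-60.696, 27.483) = 27.483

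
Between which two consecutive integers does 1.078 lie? 1 and 2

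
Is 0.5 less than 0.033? No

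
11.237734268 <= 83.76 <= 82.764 False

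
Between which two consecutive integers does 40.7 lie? 40 and 41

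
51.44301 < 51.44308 True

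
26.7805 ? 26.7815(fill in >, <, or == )<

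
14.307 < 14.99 True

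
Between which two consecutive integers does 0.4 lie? 0 and 1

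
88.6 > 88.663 False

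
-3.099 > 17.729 False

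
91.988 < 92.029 True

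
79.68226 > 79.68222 True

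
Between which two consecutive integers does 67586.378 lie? 67586 and 67587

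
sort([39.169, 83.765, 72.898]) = [39.169, 72.898, 83.765]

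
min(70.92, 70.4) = 70.4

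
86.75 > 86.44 True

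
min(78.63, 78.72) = 78.63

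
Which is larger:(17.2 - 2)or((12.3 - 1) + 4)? ((12.3 - 1) + 4)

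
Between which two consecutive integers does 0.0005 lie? 0 and 1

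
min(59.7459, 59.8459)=59.7459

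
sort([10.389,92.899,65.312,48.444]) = [10.389,48.444,65.312,92.899]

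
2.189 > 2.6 False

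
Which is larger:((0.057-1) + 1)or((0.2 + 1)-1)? ((0.2 + 1)-1)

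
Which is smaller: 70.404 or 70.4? 70.4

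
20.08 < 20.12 True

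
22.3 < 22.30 False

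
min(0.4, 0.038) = 0.038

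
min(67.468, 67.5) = 67.468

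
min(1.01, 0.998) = 0.998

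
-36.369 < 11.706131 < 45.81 True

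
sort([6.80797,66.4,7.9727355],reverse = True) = [66.4,7.9727355,6.80797]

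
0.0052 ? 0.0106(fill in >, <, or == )<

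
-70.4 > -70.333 False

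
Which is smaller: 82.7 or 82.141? 82.141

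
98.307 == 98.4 False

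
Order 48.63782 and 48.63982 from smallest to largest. 48.63782,48.63982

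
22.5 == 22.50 True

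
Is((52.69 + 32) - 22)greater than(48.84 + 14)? No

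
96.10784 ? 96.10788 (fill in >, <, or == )<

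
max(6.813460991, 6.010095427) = 6.813460991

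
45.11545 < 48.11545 True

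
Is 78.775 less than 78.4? No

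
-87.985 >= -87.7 False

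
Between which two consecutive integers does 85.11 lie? 85 and 86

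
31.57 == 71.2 False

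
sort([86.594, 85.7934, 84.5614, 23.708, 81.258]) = [23.708, 81.258, 84.5614, 85.7934, 86.594]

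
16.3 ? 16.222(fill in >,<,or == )>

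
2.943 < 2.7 False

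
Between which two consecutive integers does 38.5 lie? 38 and 39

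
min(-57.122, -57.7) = -57.7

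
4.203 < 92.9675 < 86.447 False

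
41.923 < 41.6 False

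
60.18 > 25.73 True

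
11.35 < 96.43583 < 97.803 True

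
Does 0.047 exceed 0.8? No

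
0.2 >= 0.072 True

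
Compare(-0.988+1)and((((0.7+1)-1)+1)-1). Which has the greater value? ((((0.7+1)-1)+1)-1)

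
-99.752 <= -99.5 True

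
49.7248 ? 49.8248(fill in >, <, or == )<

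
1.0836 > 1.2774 False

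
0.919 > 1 False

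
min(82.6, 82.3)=82.3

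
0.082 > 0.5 False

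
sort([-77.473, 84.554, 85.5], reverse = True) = [85.5, 84.554, -77.473]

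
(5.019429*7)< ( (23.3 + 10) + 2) True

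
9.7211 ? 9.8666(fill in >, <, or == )<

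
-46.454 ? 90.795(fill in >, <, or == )<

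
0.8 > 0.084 True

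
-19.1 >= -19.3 True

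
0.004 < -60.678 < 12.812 False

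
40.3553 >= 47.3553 False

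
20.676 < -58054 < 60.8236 False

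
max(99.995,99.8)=99.995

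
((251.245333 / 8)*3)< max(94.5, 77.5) True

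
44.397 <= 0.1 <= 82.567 False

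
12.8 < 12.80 False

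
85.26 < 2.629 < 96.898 False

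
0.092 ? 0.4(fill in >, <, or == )<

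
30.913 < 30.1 False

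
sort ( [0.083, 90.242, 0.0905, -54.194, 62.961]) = [-54.194, 0.083, 0.0905, 62.961, 90.242]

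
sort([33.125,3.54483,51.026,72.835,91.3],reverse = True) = [91.3,72.835,51.026,33.125,3.54483]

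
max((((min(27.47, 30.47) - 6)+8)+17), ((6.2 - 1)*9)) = 46.8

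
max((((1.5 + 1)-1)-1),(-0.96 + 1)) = 0.5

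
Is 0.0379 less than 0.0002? No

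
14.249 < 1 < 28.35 False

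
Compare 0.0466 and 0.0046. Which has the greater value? 0.0466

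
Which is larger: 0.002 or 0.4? 0.4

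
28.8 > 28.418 True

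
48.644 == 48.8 False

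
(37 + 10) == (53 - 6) True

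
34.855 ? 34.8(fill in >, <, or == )>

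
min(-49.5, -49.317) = -49.5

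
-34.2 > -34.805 True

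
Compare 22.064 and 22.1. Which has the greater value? 22.1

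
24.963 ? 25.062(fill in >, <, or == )<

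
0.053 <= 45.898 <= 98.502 True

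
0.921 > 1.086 False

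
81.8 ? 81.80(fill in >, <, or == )==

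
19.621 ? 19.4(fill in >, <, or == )>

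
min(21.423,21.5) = 21.423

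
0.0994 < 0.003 False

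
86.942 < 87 True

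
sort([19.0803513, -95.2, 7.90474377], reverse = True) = [19.0803513, 7.90474377, -95.2]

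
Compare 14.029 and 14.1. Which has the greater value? 14.1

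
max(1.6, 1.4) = 1.6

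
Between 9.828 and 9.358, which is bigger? 9.828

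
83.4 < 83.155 False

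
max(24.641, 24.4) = 24.641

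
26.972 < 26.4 False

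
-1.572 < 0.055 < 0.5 True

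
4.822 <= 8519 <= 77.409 False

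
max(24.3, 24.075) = 24.3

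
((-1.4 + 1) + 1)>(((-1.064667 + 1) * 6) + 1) False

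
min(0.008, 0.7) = 0.008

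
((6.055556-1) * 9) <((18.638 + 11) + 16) True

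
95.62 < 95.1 False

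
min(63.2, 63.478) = 63.2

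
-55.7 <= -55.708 False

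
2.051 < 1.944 False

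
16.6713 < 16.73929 True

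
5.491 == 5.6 False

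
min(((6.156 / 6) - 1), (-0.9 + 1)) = 0.026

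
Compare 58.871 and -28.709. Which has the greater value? 58.871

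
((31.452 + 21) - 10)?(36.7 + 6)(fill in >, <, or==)<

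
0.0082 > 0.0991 False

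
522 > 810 False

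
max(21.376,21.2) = 21.376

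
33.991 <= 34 True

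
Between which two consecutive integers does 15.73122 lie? 15 and 16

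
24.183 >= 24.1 True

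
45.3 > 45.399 False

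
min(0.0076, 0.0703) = 0.0076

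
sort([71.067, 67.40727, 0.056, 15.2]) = [0.056, 15.2, 67.40727, 71.067]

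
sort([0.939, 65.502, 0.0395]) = [0.0395, 0.939, 65.502]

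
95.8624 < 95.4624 False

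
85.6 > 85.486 True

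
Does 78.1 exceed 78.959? No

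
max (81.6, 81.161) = 81.6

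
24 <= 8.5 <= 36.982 False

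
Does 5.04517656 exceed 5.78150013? No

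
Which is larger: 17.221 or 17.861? 17.861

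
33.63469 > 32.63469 True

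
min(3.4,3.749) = 3.4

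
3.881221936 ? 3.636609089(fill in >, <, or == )>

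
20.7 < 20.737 True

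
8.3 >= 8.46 False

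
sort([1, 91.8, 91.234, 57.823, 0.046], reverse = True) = [91.8, 91.234, 57.823, 1, 0.046]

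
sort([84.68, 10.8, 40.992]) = [10.8, 40.992, 84.68]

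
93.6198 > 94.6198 False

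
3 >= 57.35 False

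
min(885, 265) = 265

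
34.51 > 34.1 True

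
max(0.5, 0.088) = 0.5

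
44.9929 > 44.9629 True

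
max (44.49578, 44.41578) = 44.49578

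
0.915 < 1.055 True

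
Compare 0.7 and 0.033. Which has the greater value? 0.7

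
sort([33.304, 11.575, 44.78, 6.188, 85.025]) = [6.188, 11.575, 33.304, 44.78, 85.025]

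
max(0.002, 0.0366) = 0.0366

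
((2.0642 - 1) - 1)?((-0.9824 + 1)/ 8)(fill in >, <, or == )>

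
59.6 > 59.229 True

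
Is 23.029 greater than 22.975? Yes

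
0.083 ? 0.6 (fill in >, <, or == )<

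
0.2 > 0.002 True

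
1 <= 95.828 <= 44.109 False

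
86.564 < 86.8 True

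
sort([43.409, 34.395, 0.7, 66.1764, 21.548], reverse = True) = [66.1764, 43.409, 34.395, 21.548, 0.7]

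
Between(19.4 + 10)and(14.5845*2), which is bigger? (19.4 + 10)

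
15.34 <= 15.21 False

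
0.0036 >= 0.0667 False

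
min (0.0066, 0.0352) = 0.0066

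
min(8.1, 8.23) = 8.1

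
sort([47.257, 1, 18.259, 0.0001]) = [0.0001, 1, 18.259, 47.257]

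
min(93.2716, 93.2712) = 93.2712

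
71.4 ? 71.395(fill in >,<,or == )>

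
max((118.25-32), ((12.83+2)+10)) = 86.25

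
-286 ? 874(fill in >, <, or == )<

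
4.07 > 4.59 False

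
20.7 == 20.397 False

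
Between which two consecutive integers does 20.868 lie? 20 and 21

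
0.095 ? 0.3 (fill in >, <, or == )<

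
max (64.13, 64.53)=64.53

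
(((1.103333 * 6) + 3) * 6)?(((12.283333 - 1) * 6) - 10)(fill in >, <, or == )>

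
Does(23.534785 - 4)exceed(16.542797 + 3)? No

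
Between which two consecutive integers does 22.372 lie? 22 and 23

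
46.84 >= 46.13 True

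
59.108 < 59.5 True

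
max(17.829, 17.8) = 17.829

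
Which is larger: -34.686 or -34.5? -34.5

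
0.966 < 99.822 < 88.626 False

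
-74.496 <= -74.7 False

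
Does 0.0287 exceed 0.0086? Yes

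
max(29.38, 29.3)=29.38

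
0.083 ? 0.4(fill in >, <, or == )<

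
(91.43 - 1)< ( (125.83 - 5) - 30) True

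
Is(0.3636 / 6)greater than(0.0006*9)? Yes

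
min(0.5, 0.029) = 0.029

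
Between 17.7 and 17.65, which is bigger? 17.7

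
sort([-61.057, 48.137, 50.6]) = [-61.057, 48.137, 50.6]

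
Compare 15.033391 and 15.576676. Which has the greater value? 15.576676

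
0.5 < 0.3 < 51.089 False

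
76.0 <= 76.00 True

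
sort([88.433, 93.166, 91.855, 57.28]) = [57.28, 88.433, 91.855, 93.166]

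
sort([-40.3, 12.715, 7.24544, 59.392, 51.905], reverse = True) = [59.392, 51.905, 12.715, 7.24544, -40.3]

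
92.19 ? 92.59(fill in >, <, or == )<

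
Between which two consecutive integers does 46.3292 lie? 46 and 47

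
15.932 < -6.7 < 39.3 False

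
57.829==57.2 False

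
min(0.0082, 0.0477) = 0.0082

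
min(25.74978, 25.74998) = 25.74978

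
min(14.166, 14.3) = 14.166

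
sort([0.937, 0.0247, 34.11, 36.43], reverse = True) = [36.43, 34.11, 0.937, 0.0247]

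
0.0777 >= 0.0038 True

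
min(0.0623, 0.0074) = 0.0074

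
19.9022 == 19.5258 False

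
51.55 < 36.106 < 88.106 False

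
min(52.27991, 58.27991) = 52.27991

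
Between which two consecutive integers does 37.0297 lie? 37 and 38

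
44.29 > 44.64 False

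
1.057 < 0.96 False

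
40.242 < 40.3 True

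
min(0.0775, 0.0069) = 0.0069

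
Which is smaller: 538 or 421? 421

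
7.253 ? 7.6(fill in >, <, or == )<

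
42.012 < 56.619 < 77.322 True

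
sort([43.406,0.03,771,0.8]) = [0.03,0.8,43.406,771]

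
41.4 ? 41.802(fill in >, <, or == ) <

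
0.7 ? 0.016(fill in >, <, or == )>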